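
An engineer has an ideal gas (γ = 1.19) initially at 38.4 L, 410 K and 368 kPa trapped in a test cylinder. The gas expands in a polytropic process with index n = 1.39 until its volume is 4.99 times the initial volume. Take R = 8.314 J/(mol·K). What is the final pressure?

39.4 kPa

Polytropic n=1.39: T₂ = T₁(V₁/V₂)^(n−1) = 410×(0.200)^0.39 = 219 K; P₂ = P₁(V₁/V₂)^n = 39.4 kPa.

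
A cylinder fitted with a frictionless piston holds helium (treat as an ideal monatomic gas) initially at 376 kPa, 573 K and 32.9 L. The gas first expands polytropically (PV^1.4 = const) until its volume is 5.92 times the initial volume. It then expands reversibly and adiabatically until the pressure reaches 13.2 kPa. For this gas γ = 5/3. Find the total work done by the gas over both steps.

18400 J

n = P₁V₁/(RT₁) = 376×32.9/(8.314×573) = 2.60 mol.
Step 1 — Polytropic n=1.4: T₂ = T₁(V₁/V₂)^(n−1) = 573×(0.169)^0.40 = 281 K; P₂ = P₁(V₁/V₂)^n = 31.2 kPa.
W = (P₁V₁−P₂V₂)/(n−1) = (376×32.9−31.2×195)/0.40 = 15700 J.
ΔU = nCvΔT = 2.60×12.5×(281−573) = -9450 J.
Q = ΔU + W = 6300 J.
State after step 1: P = 31.2 kPa, V = 195 L, T = 281 K.
Step 2 — Adiabatic: T₂/T₁ = (P₂/P₁)^((γ−1)/γ) ⇒ T₂ = 281×(0.423)^0.400 = 199 K; V₂ = 326 L.
ΔU = nCvΔT = 2.60×12.5×(199−281) = -2650 J.
Q = 0 for an adiabatic process, so W = −ΔU = 2650 J.
Net over both steps: W = 18400 J, Q = 6300 J, ΔU = -12100 J.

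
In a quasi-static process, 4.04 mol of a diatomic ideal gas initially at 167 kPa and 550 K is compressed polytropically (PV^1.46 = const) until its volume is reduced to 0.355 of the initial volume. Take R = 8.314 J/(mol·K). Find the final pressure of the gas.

758 kPa

V₁ = nRT₁/P₁ = 4.04×8.314×550/167 = 111 L.
Polytropic n=1.46: T₂ = T₁(V₁/V₂)^(n−1) = 550×(2.82)^0.46 = 886 K; P₂ = P₁(V₁/V₂)^n = 758 kPa.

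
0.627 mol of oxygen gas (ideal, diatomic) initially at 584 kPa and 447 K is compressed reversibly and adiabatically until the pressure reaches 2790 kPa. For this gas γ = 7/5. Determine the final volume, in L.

V₁ = nRT₁/P₁ = 0.627×8.314×447/584 = 3.99 L.
Adiabatic: T₂/T₁ = (P₂/P₁)^((γ−1)/γ) ⇒ T₂ = 447×(4.78)^0.286 = 699 K; V₂ = 1.31 L.

1.31 L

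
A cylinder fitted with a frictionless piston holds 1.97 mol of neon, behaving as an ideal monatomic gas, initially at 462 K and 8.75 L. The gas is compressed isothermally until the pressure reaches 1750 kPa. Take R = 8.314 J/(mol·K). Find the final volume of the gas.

P₁ = nRT₁/V₁ = 1.97×8.314×462/8.75 = 865 kPa.
Isothermal: T stays 462 K; PV = const ⇒ V₂ = 4.32 L, P₂ = 1750 kPa.

4.32 L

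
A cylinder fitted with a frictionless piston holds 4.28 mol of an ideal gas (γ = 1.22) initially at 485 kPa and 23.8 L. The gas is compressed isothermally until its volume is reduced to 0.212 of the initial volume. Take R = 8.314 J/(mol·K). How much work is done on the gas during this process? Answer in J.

17900 J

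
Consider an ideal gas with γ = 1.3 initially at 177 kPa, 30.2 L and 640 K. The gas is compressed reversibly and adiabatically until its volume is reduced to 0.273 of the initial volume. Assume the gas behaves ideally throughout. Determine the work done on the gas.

n = P₁V₁/(RT₁) = 177×30.2/(8.314×640) = 1.00 mol.
Adiabatic: TV^(γ−1) = const ⇒ T₂ = 640×(3.66)^0.300 = 945 K; PV^γ = const ⇒ P₂ = 957 kPa.
ΔU = nCvΔT = 1.00×27.7×(945−640) = 8490 J.
Q = 0 for an adiabatic process, so W = −ΔU = -8490 J.
Work done on the gas = −W_by = 8490 J.

8490 J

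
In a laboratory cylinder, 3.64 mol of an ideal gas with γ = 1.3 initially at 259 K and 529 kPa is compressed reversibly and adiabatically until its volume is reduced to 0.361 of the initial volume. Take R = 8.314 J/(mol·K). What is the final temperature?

V₁ = nRT₁/P₁ = 3.64×8.314×259/529 = 14.8 L.
Adiabatic: TV^(γ−1) = const ⇒ T₂ = 259×(2.77)^0.300 = 352 K; PV^γ = const ⇒ P₂ = 1990 kPa.

352 K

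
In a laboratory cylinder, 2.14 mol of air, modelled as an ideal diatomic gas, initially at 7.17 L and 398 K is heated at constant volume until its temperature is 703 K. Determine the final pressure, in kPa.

P₁ = nRT₁/V₁ = 2.14×8.314×398/7.17 = 988 kPa.
Isochoric: V stays 7.17 L; P/T = const ⇒ T₂ = 703 K, P₂ = 1740 kPa.

1740 kPa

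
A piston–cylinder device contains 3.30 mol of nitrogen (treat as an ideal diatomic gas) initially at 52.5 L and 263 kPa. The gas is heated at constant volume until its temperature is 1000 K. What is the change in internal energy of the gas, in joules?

34100 J

T₁ = P₁V₁/(nR) = 263×52.5/(3.30×8.314) = 503 K.
Isochoric: V stays 52.5 L; P/T = const ⇒ T₂ = 1000 K, P₂ = 523 kPa.
For an ideal gas ΔU = nCvΔT with Cv = (5/2)R = 20.8 J/(mol·K).
ΔU = 3.30×20.8×(1000−503) = 34100 J.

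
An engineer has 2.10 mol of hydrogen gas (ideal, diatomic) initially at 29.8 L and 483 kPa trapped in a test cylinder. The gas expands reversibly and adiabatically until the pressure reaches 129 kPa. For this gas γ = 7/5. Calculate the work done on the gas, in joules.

T₁ = P₁V₁/(nR) = 483×29.8/(2.10×8.314) = 824 K.
Adiabatic: T₂/T₁ = (P₂/P₁)^((γ−1)/γ) ⇒ T₂ = 824×(0.267)^0.286 = 565 K; V₂ = 76.5 L.
ΔU = nCvΔT = 2.10×20.8×(565−824) = -11300 J.
Q = 0 for an adiabatic process, so W = −ΔU = 11300 J.
Work done on the gas = −W_by = -11300 J.

-11300 J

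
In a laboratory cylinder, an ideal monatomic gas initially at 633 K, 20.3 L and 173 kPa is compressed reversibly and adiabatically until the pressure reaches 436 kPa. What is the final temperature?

Adiabatic: T₂/T₁ = (P₂/P₁)^((γ−1)/γ) ⇒ T₂ = 633×(2.52)^0.400 = 916 K; V₂ = 11.7 L.

916 K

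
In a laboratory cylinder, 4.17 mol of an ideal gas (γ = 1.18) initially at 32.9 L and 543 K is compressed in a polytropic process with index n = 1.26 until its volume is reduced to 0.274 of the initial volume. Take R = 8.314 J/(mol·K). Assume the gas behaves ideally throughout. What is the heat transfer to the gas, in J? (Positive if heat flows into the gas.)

P₁ = nRT₁/V₁ = 4.17×8.314×543/32.9 = 572 kPa.
Polytropic n=1.26: T₂ = T₁(V₁/V₂)^(n−1) = 543×(3.65)^0.26 = 760 K; P₂ = P₁(V₁/V₂)^n = 2920 kPa.
W = (P₁V₁−P₂V₂)/(n−1) = (572×32.9−2920×9.01)/0.26 = -29000 J.
ΔU = nCvΔT = 4.17×46.2×(760−543) = 41900 J.
Q = ΔU + W = 12900 J.

12900 J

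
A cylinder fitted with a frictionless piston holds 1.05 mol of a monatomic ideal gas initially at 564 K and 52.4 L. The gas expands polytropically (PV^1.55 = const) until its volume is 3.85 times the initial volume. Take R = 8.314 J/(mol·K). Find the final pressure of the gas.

11.6 kPa

P₁ = nRT₁/V₁ = 1.05×8.314×564/52.4 = 94.0 kPa.
Polytropic n=1.55: T₂ = T₁(V₁/V₂)^(n−1) = 564×(0.260)^0.55 = 269 K; P₂ = P₁(V₁/V₂)^n = 11.6 kPa.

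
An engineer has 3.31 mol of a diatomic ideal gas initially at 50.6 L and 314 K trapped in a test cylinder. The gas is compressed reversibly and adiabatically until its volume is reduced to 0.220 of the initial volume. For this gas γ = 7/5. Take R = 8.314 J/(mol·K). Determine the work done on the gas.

18000 J

P₁ = nRT₁/V₁ = 3.31×8.314×314/50.6 = 171 kPa.
Adiabatic: TV^(γ−1) = const ⇒ T₂ = 314×(4.55)^0.400 = 575 K; PV^γ = const ⇒ P₂ = 1420 kPa.
ΔU = nCvΔT = 3.31×20.8×(575−314) = 18000 J.
Q = 0 for an adiabatic process, so W = −ΔU = -18000 J.
Work done on the gas = −W_by = 18000 J.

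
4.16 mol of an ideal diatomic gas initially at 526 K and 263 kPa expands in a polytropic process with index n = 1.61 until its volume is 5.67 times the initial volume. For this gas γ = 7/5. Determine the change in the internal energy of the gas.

-29700 J

V₁ = nRT₁/P₁ = 4.16×8.314×526/263 = 69.2 L.
Polytropic n=1.61: T₂ = T₁(V₁/V₂)^(n−1) = 526×(0.176)^0.61 = 183 K; P₂ = P₁(V₁/V₂)^n = 16.1 kPa.
For an ideal gas ΔU = nCvΔT with Cv = (5/2)R = 20.8 J/(mol·K).
ΔU = 4.16×20.8×(183−526) = -29700 J.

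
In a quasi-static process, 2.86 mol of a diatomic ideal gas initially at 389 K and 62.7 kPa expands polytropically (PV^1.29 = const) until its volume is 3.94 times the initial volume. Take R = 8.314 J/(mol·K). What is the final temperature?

261 K

V₁ = nRT₁/P₁ = 2.86×8.314×389/62.7 = 148 L.
Polytropic n=1.29: T₂ = T₁(V₁/V₂)^(n−1) = 389×(0.254)^0.29 = 261 K; P₂ = P₁(V₁/V₂)^n = 10.7 kPa.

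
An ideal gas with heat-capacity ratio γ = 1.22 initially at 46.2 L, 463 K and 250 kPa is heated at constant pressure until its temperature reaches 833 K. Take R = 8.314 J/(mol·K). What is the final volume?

83.1 L

Isobaric: P stays 250 kPa; V/T = const ⇒ T₂ = 833 K, V₂ = 83.1 L.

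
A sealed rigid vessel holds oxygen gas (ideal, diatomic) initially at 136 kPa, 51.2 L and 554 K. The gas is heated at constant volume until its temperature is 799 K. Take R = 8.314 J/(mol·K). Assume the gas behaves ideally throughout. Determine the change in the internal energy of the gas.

7700 J

n = P₁V₁/(RT₁) = 136×51.2/(8.314×554) = 1.51 mol.
Isochoric: V stays 51.2 L; P/T = const ⇒ T₂ = 799 K, P₂ = 196 kPa.
For an ideal gas ΔU = nCvΔT with Cv = (5/2)R = 20.8 J/(mol·K).
ΔU = 1.51×20.8×(799−554) = 7700 J.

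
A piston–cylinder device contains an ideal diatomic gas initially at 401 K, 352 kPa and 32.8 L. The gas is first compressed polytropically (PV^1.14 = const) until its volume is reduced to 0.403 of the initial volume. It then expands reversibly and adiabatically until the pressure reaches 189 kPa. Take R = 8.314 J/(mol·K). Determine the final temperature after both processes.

284 K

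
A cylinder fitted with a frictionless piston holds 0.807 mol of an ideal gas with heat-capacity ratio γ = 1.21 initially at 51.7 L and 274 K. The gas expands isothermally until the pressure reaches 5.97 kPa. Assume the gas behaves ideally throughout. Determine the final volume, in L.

308 L

P₁ = nRT₁/V₁ = 0.807×8.314×274/51.7 = 35.6 kPa.
Isothermal: T stays 274 K; PV = const ⇒ V₂ = 308 L, P₂ = 5.97 kPa.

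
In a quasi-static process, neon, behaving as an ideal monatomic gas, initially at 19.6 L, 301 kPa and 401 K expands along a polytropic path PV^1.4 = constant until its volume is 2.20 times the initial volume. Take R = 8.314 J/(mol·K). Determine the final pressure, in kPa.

99.8 kPa

Polytropic n=1.4: T₂ = T₁(V₁/V₂)^(n−1) = 401×(0.455)^0.40 = 293 K; P₂ = P₁(V₁/V₂)^n = 99.8 kPa.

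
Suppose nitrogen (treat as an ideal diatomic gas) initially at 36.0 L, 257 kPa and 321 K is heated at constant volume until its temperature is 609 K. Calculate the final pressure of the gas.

Isochoric: V stays 36.0 L; P/T = const ⇒ T₂ = 609 K, P₂ = 488 kPa.

488 kPa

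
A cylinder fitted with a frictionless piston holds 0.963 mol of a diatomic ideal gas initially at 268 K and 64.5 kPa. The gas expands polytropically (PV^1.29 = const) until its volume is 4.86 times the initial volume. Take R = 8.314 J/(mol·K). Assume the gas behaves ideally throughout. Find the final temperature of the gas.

V₁ = nRT₁/P₁ = 0.963×8.314×268/64.5 = 33.3 L.
Polytropic n=1.29: T₂ = T₁(V₁/V₂)^(n−1) = 268×(0.206)^0.29 = 169 K; P₂ = P₁(V₁/V₂)^n = 8.39 kPa.

169 K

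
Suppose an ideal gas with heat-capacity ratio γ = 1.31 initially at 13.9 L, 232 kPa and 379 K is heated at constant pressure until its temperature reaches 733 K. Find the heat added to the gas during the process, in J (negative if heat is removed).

n = P₁V₁/(RT₁) = 232×13.9/(8.314×379) = 1.02 mol.
Isobaric: P stays 232 kPa; V/T = const ⇒ T₂ = 733 K, V₂ = 26.9 L.
W = PΔV = 232×(26.9−13.9) kPa·L = 3010 J.
ΔU = nCvΔT = 1.02×26.8×(733−379) = 9720 J.
Q = ΔU + W = nCpΔT = 12700 J.

12700 J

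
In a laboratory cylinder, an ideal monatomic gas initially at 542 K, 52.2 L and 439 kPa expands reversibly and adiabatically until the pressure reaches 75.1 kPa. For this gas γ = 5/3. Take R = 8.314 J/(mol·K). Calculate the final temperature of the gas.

Adiabatic: T₂/T₁ = (P₂/P₁)^((γ−1)/γ) ⇒ T₂ = 542×(0.171)^0.400 = 267 K; V₂ = 151 L.

267 K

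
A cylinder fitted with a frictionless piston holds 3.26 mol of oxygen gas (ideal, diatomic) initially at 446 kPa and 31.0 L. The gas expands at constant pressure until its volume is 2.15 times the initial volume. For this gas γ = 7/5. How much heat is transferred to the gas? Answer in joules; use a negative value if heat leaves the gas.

55600 J

T₁ = P₁V₁/(nR) = 446×31.0/(3.26×8.314) = 510 K.
Isobaric: P stays 446 kPa; V/T = const ⇒ T₂ = 1100 K, V₂ = 66.6 L.
W = PΔV = 446×(66.6−31.0) kPa·L = 15900 J.
ΔU = nCvΔT = 3.26×20.8×(1100−510) = 39700 J.
Q = ΔU + W = nCpΔT = 55600 J.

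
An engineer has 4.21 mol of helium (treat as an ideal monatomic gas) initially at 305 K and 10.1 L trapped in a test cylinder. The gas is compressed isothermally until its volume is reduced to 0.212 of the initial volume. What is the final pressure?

4990 kPa

P₁ = nRT₁/V₁ = 4.21×8.314×305/10.1 = 1060 kPa.
Isothermal: T stays 305 K; PV = const ⇒ V₂ = 2.14 L, P₂ = 4990 kPa.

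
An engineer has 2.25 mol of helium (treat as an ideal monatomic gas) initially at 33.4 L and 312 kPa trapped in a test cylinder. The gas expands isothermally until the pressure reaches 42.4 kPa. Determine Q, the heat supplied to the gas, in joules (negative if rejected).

T₁ = P₁V₁/(nR) = 312×33.4/(2.25×8.314) = 557 K.
Isothermal: T stays 557 K; PV = const ⇒ V₂ = 246 L, P₂ = 42.4 kPa.
ΔU = 0 (ideal gas, T constant).
W = nRT ln(V₂/V₁) = 2.25×8.314×557×ln(7.36) = 20800 J.
Q = ΔU + W = 20800 J.

20800 J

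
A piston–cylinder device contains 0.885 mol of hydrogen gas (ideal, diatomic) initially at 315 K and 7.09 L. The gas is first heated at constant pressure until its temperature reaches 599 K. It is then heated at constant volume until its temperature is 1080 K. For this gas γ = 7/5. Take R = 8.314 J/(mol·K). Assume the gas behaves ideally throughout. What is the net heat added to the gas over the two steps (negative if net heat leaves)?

16200 J

P₁ = nRT₁/V₁ = 0.885×8.314×315/7.09 = 327 kPa.
Step 1 — Isobaric: P stays 327 kPa; V/T = const ⇒ T₂ = 599 K, V₂ = 13.5 L.
W = PΔV = 327×(13.5−7.09) kPa·L = 2090 J.
ΔU = nCvΔT = 0.885×20.8×(599−315) = 5220 J.
Q = ΔU + W = nCpΔT = 7310 J.
State after step 1: P = 327 kPa, V = 13.5 L, T = 599 K.
Step 2 — Isochoric: V stays 13.5 L; P/T = const ⇒ T₂ = 1080 K, P₂ = 589 kPa.
W = 0 (no volume change).
ΔU = nCvΔT = 0.885×20.8×(1080−599) = 8850 J.
Q = ΔU = 8850 J.
Net over both steps: W = 2090 J, Q = 16200 J, ΔU = 14100 J.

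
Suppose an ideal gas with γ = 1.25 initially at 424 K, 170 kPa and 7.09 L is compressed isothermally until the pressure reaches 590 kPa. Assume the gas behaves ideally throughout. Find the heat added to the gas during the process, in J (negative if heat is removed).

-1500 J

n = P₁V₁/(RT₁) = 170×7.09/(8.314×424) = 0.342 mol.
Isothermal: T stays 424 K; PV = const ⇒ V₂ = 2.04 L, P₂ = 590 kPa.
ΔU = 0 (ideal gas, T constant).
W = nRT ln(V₂/V₁) = 0.342×8.314×424×ln(0.288) = -1500 J.
Q = ΔU + W = -1500 J.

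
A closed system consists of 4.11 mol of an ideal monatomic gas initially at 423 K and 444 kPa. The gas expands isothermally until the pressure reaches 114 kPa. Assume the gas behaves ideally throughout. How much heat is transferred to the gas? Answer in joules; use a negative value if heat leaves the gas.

19700 J

V₁ = nRT₁/P₁ = 4.11×8.314×423/444 = 32.6 L.
Isothermal: T stays 423 K; PV = const ⇒ V₂ = 127 L, P₂ = 114 kPa.
ΔU = 0 (ideal gas, T constant).
W = nRT ln(V₂/V₁) = 4.11×8.314×423×ln(3.89) = 19700 J.
Q = ΔU + W = 19700 J.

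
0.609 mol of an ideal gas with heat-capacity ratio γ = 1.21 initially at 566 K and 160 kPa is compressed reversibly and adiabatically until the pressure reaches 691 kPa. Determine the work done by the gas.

-3940 J

V₁ = nRT₁/P₁ = 0.609×8.314×566/160 = 17.9 L.
Adiabatic: T₂/T₁ = (P₂/P₁)^((γ−1)/γ) ⇒ T₂ = 566×(4.32)^0.174 = 730 K; V₂ = 5.35 L.
ΔU = nCvΔT = 0.609×39.6×(730−566) = 3940 J.
Q = 0 for an adiabatic process, so W = −ΔU = -3940 J.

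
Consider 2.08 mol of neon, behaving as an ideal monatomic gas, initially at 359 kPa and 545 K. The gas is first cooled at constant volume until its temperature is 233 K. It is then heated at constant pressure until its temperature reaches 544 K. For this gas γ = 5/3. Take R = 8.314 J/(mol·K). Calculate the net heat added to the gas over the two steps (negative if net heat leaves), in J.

5350 J

V₁ = nRT₁/P₁ = 2.08×8.314×545/359 = 26.3 L.
Step 1 — Isochoric: V stays 26.3 L; P/T = const ⇒ T₂ = 233 K, P₂ = 153 kPa.
W = 0 (no volume change).
ΔU = nCvΔT = 2.08×12.5×(233−545) = -8090 J.
Q = ΔU = -8090 J.
State after step 1: P = 153 kPa, V = 26.3 L, T = 233 K.
Step 2 — Isobaric: P stays 153 kPa; V/T = const ⇒ T₂ = 544 K, V₂ = 61.3 L.
W = PΔV = 153×(61.3−26.3) kPa·L = 5380 J.
ΔU = nCvΔT = 2.08×12.5×(544−233) = 8070 J.
Q = ΔU + W = nCpΔT = 13400 J.
Net over both steps: W = 5380 J, Q = 5350 J, ΔU = -25.9 J.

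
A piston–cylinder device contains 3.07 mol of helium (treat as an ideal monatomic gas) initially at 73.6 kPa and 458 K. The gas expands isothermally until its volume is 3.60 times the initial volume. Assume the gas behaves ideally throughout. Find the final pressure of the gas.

20.4 kPa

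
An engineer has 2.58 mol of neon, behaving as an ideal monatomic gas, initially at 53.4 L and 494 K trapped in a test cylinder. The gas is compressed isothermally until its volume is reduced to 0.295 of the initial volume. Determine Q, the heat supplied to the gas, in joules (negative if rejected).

-12900 J

P₁ = nRT₁/V₁ = 2.58×8.314×494/53.4 = 198 kPa.
Isothermal: T stays 494 K; PV = const ⇒ V₂ = 15.8 L, P₂ = 673 kPa.
ΔU = 0 (ideal gas, T constant).
W = nRT ln(V₂/V₁) = 2.58×8.314×494×ln(0.295) = -12900 J.
Q = ΔU + W = -12900 J.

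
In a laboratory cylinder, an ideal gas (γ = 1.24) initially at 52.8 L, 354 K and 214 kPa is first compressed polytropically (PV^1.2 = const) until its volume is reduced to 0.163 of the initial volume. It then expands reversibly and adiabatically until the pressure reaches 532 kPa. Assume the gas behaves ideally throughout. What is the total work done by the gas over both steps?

-10000 J

n = P₁V₁/(RT₁) = 214×52.8/(8.314×354) = 3.84 mol.
Step 1 — Polytropic n=1.2: T₂ = T₁(V₁/V₂)^(n−1) = 354×(6.13)^0.20 = 509 K; P₂ = P₁(V₁/V₂)^n = 1890 kPa.
W = (P₁V₁−P₂V₂)/(n−1) = (214×52.8−1890×8.61)/0.20 = -24700 J.
ΔU = nCvΔT = 3.84×34.6×(509−354) = 20600 J.
Q = ΔU + W = -4120 J.
State after step 1: P = 1890 kPa, V = 8.61 L, T = 509 K.
Step 2 — Adiabatic: T₂/T₁ = (P₂/P₁)^((γ−1)/γ) ⇒ T₂ = 509×(0.282)^0.194 = 398 K; V₂ = 23.9 L.
ΔU = nCvΔT = 3.84×34.6×(398−509) = -14700 J.
Q = 0 for an adiabatic process, so W = −ΔU = 14700 J.
Net over both steps: W = -10000 J, Q = -4120 J, ΔU = 5880 J.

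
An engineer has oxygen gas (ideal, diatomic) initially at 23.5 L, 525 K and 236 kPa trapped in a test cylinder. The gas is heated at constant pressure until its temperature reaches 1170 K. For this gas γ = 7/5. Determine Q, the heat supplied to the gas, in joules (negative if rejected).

n = P₁V₁/(RT₁) = 236×23.5/(8.314×525) = 1.27 mol.
Isobaric: P stays 236 kPa; V/T = const ⇒ T₂ = 1170 K, V₂ = 52.4 L.
W = PΔV = 236×(52.4−23.5) kPa·L = 6810 J.
ΔU = nCvΔT = 1.27×20.8×(1170−525) = 17000 J.
Q = ΔU + W = nCpΔT = 23800 J.

23800 J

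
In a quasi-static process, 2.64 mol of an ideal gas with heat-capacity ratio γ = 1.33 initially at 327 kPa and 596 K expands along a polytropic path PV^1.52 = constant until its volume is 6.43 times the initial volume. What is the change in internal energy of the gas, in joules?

V₁ = nRT₁/P₁ = 2.64×8.314×596/327 = 40.0 L.
Polytropic n=1.52: T₂ = T₁(V₁/V₂)^(n−1) = 596×(0.156)^0.52 = 226 K; P₂ = P₁(V₁/V₂)^n = 19.3 kPa.
For an ideal gas ΔU = nCvΔT with Cv = R/(γ−1) = 25.2 J/(mol·K).
ΔU = 2.64×25.2×(226−596) = -24600 J.

-24600 J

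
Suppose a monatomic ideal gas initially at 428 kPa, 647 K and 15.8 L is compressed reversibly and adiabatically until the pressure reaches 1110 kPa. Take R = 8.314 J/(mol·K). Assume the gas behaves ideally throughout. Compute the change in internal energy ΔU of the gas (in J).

4710 J

n = P₁V₁/(RT₁) = 428×15.8/(8.314×647) = 1.26 mol.
Adiabatic: T₂/T₁ = (P₂/P₁)^((γ−1)/γ) ⇒ T₂ = 647×(2.59)^0.400 = 947 K; V₂ = 8.92 L.
For an ideal gas ΔU = nCvΔT with Cv = (3/2)R = 12.5 J/(mol·K).
ΔU = 1.26×12.5×(947−647) = 4710 J.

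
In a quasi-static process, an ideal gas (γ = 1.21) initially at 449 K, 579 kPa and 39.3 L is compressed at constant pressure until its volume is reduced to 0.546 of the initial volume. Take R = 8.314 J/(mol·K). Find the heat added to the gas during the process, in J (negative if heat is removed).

-59500 J

n = P₁V₁/(RT₁) = 579×39.3/(8.314×449) = 6.10 mol.
Isobaric: P stays 579 kPa; V/T = const ⇒ T₂ = 245 K, V₂ = 21.5 L.
W = PΔV = 579×(21.5−39.3) kPa·L = -10300 J.
ΔU = nCvΔT = 6.10×39.6×(245−449) = -49200 J.
Q = ΔU + W = nCpΔT = -59500 J.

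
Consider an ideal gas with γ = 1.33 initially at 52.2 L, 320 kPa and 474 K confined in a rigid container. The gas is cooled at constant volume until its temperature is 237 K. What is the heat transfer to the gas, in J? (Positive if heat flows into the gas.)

-25300 J

n = P₁V₁/(RT₁) = 320×52.2/(8.314×474) = 4.24 mol.
Isochoric: V stays 52.2 L; P/T = const ⇒ T₂ = 237 K, P₂ = 160 kPa.
W = 0 (no volume change).
ΔU = nCvΔT = 4.24×25.2×(237−474) = -25300 J.
Q = ΔU = -25300 J.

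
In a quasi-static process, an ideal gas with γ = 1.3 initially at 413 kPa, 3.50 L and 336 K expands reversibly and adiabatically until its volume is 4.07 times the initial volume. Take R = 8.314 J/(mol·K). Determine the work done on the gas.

-1660 J

n = P₁V₁/(RT₁) = 413×3.50/(8.314×336) = 0.517 mol.
Adiabatic: TV^(γ−1) = const ⇒ T₂ = 336×(0.246)^0.300 = 221 K; PV^γ = const ⇒ P₂ = 66.6 kPa.
ΔU = nCvΔT = 0.517×27.7×(221−336) = -1660 J.
Q = 0 for an adiabatic process, so W = −ΔU = 1660 J.
Work done on the gas = −W_by = -1660 J.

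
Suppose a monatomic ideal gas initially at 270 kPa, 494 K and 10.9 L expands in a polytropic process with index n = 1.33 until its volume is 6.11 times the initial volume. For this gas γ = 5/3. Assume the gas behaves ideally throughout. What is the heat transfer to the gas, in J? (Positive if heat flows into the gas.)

2030 J

n = P₁V₁/(RT₁) = 270×10.9/(8.314×494) = 0.717 mol.
Polytropic n=1.33: T₂ = T₁(V₁/V₂)^(n−1) = 494×(0.164)^0.33 = 272 K; P₂ = P₁(V₁/V₂)^n = 24.3 kPa.
W = (P₁V₁−P₂V₂)/(n−1) = (270×10.9−24.3×66.6)/0.33 = 4010 J.
ΔU = nCvΔT = 0.717×12.5×(272−494) = -1990 J.
Q = ΔU + W = 2030 J.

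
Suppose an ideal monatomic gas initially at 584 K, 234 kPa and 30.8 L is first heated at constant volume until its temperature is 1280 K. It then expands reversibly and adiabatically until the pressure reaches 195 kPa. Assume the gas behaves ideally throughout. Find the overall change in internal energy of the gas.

5280 J

n = P₁V₁/(RT₁) = 234×30.8/(8.314×584) = 1.48 mol.
Step 1 — Isochoric: V stays 30.8 L; P/T = const ⇒ T₂ = 1280 K, P₂ = 513 kPa.
W = 0 (no volume change).
ΔU = nCvΔT = 1.48×12.5×(1280−584) = 12900 J.
Q = ΔU = 12900 J.
State after step 1: P = 513 kPa, V = 30.8 L, T = 1280 K.
Step 2 — Adiabatic: T₂/T₁ = (P₂/P₁)^((γ−1)/γ) ⇒ T₂ = 1280×(0.380)^0.400 = 869 K; V₂ = 55.0 L.
ΔU = nCvΔT = 1.48×12.5×(869−1280) = -7600 J.
Q = 0 for an adiabatic process, so W = −ΔU = 7600 J.
Net over both steps: W = 7600 J, Q = 12900 J, ΔU = 5280 J.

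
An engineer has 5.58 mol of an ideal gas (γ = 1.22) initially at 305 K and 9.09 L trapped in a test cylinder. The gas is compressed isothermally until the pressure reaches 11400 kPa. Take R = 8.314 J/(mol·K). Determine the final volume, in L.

1.24 L

P₁ = nRT₁/V₁ = 5.58×8.314×305/9.09 = 1560 kPa.
Isothermal: T stays 305 K; PV = const ⇒ V₂ = 1.24 L, P₂ = 11400 kPa.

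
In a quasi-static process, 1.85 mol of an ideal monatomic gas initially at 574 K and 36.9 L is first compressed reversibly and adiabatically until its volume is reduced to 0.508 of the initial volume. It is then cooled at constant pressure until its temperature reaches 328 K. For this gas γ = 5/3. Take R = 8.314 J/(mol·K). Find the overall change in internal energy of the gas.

P₁ = nRT₁/V₁ = 1.85×8.314×574/36.9 = 239 kPa.
Step 1 — Adiabatic: TV^(γ−1) = const ⇒ T₂ = 574×(1.97)^0.667 = 902 K; PV^γ = const ⇒ P₂ = 740 kPa.
ΔU = nCvΔT = 1.85×12.5×(902−574) = 7560 J.
Q = 0 for an adiabatic process, so W = −ΔU = -7560 J.
State after step 1: P = 740 kPa, V = 18.7 L, T = 902 K.
Step 2 — Isobaric: P stays 740 kPa; V/T = const ⇒ T₂ = 328 K, V₂ = 6.82 L.
W = PΔV = 740×(6.82−18.7) kPa·L = -8820 J.
ΔU = nCvΔT = 1.85×12.5×(328−902) = -13200 J.
Q = ΔU + W = nCpΔT = -22100 J.
Net over both steps: W = -16400 J, Q = -22100 J, ΔU = -5680 J.

-5680 J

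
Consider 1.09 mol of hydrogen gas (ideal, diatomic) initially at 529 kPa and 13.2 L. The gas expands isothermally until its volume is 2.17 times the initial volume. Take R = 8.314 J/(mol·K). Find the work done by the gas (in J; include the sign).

5410 J

T₁ = P₁V₁/(nR) = 529×13.2/(1.09×8.314) = 771 K.
Isothermal: T stays 771 K; PV = const ⇒ V₂ = 28.6 L, P₂ = 244 kPa.
W = nRT ln(V₂/V₁) = 1.09×8.314×771×ln(2.17) = 5410 J.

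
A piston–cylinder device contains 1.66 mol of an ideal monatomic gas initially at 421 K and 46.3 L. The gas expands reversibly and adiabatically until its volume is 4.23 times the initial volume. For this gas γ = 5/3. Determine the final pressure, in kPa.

P₁ = nRT₁/V₁ = 1.66×8.314×421/46.3 = 125 kPa.
Adiabatic: TV^(γ−1) = const ⇒ T₂ = 421×(0.236)^0.667 = 161 K; PV^γ = const ⇒ P₂ = 11.3 kPa.

11.3 kPa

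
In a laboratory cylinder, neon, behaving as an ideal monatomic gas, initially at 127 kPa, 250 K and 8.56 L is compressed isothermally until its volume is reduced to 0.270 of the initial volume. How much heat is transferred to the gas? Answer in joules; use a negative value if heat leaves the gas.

n = P₁V₁/(RT₁) = 127×8.56/(8.314×250) = 0.523 mol.
Isothermal: T stays 250 K; PV = const ⇒ V₂ = 2.31 L, P₂ = 470 kPa.
ΔU = 0 (ideal gas, T constant).
W = nRT ln(V₂/V₁) = 0.523×8.314×250×ln(0.270) = -1420 J.
Q = ΔU + W = -1420 J.

-1420 J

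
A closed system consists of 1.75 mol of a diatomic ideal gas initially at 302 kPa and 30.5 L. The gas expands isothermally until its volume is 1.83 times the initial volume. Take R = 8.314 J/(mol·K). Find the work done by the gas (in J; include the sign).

T₁ = P₁V₁/(nR) = 302×30.5/(1.75×8.314) = 633 K.
Isothermal: T stays 633 K; PV = const ⇒ V₂ = 55.8 L, P₂ = 165 kPa.
W = nRT ln(V₂/V₁) = 1.75×8.314×633×ln(1.83) = 5570 J.

5570 J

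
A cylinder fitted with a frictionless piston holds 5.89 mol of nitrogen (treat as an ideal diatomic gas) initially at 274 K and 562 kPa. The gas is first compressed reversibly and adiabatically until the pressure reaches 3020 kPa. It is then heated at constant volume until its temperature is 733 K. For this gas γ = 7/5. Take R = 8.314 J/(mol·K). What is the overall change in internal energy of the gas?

56200 J

V₁ = nRT₁/P₁ = 5.89×8.314×274/562 = 23.9 L.
Step 1 — Adiabatic: T₂/T₁ = (P₂/P₁)^((γ−1)/γ) ⇒ T₂ = 274×(5.37)^0.286 = 443 K; V₂ = 7.18 L.
ΔU = nCvΔT = 5.89×20.8×(443−274) = 20700 J.
Q = 0 for an adiabatic process, so W = −ΔU = -20700 J.
State after step 1: P = 3020 kPa, V = 7.18 L, T = 443 K.
Step 2 — Isochoric: V stays 7.18 L; P/T = const ⇒ T₂ = 733 K, P₂ = 5000 kPa.
W = 0 (no volume change).
ΔU = nCvΔT = 5.89×20.8×(733−443) = 35500 J.
Q = ΔU = 35500 J.
Net over both steps: W = -20700 J, Q = 35500 J, ΔU = 56200 J.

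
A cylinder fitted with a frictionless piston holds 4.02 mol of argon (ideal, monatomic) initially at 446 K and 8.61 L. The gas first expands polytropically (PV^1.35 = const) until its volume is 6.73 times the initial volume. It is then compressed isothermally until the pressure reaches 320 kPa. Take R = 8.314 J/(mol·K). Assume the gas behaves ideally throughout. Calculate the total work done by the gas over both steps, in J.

P₁ = nRT₁/V₁ = 4.02×8.314×446/8.61 = 1730 kPa.
Step 1 — Polytropic n=1.35: T₂ = T₁(V₁/V₂)^(n−1) = 446×(0.149)^0.35 = 229 K; P₂ = P₁(V₁/V₂)^n = 132 kPa.
W = (P₁V₁−P₂V₂)/(n−1) = (1730×8.61−132×57.9)/0.35 = 20700 J.
ΔU = nCvΔT = 4.02×12.5×(229−446) = -10900 J.
Q = ΔU + W = 9850 J.
State after step 1: P = 132 kPa, V = 57.9 L, T = 229 K.
Step 2 — Isothermal: T stays 229 K; PV = const ⇒ V₂ = 23.9 L, P₂ = 320 kPa.
ΔU = 0 (ideal gas, T constant).
W = nRT ln(V₂/V₁) = 4.02×8.314×229×ln(0.412) = -6770 J.
Q = ΔU + W = -6770 J.
Net over both steps: W = 14000 J, Q = 3080 J, ΔU = -10900 J.

14000 J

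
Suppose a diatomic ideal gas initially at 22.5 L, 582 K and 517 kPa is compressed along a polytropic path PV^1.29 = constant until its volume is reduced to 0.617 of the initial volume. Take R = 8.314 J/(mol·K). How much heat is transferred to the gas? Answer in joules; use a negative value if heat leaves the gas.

-1660 J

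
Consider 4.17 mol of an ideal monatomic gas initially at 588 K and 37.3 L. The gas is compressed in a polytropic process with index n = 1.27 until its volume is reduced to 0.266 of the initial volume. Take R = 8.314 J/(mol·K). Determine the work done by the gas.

P₁ = nRT₁/V₁ = 4.17×8.314×588/37.3 = 547 kPa.
Polytropic n=1.27: T₂ = T₁(V₁/V₂)^(n−1) = 588×(3.76)^0.27 = 841 K; P₂ = P₁(V₁/V₂)^n = 2940 kPa.
W = (P₁V₁−P₂V₂)/(n−1) = (547×37.3−2940×9.92)/0.27 = -32500 J.

-32500 J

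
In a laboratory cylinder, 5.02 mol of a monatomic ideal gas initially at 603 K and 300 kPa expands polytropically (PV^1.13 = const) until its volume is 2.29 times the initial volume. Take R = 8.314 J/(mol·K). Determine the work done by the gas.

V₁ = nRT₁/P₁ = 5.02×8.314×603/300 = 83.9 L.
Polytropic n=1.13: T₂ = T₁(V₁/V₂)^(n−1) = 603×(0.437)^0.13 = 541 K; P₂ = P₁(V₁/V₂)^n = 118 kPa.
W = (P₁V₁−P₂V₂)/(n−1) = (300×83.9−118×192)/0.13 = 19800 J.

19800 J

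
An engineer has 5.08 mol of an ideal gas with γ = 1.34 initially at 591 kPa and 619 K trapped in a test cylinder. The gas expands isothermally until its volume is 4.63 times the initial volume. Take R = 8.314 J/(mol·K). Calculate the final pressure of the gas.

V₁ = nRT₁/P₁ = 5.08×8.314×619/591 = 44.2 L.
Isothermal: T stays 619 K; PV = const ⇒ V₂ = 205 L, P₂ = 128 kPa.

128 kPa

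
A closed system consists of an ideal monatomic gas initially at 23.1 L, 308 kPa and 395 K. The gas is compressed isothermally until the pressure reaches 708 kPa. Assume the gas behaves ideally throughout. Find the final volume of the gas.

10.0 L

Isothermal: T stays 395 K; PV = const ⇒ V₂ = 10.0 L, P₂ = 708 kPa.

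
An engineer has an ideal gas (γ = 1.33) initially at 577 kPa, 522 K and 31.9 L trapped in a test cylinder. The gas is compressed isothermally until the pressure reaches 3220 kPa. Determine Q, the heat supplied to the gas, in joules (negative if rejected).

-31600 J

n = P₁V₁/(RT₁) = 577×31.9/(8.314×522) = 4.24 mol.
Isothermal: T stays 522 K; PV = const ⇒ V₂ = 5.72 L, P₂ = 3220 kPa.
ΔU = 0 (ideal gas, T constant).
W = nRT ln(V₂/V₁) = 4.24×8.314×522×ln(0.179) = -31600 J.
Q = ΔU + W = -31600 J.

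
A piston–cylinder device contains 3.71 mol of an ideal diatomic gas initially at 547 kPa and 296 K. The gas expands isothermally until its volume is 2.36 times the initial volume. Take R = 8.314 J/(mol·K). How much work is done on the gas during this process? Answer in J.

V₁ = nRT₁/P₁ = 3.71×8.314×296/547 = 16.7 L.
Isothermal: T stays 296 K; PV = const ⇒ V₂ = 39.4 L, P₂ = 232 kPa.
W = nRT ln(V₂/V₁) = 3.71×8.314×296×ln(2.36) = 7840 J.
Work done on the gas = −W_by = -7840 J.

-7840 J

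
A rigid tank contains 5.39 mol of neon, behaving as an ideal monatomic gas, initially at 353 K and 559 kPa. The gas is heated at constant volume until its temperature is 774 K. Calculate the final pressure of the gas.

1230 kPa

V₁ = nRT₁/P₁ = 5.39×8.314×353/559 = 28.3 L.
Isochoric: V stays 28.3 L; P/T = const ⇒ T₂ = 774 K, P₂ = 1230 kPa.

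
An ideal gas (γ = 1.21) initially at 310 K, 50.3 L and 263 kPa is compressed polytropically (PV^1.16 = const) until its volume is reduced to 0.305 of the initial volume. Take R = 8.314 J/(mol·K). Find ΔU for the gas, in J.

13200 J

n = P₁V₁/(RT₁) = 263×50.3/(8.314×310) = 5.13 mol.
Polytropic n=1.16: T₂ = T₁(V₁/V₂)^(n−1) = 310×(3.28)^0.16 = 375 K; P₂ = P₁(V₁/V₂)^n = 1040 kPa.
For an ideal gas ΔU = nCvΔT with Cv = R/(γ−1) = 39.6 J/(mol·K).
ΔU = 5.13×39.6×(375−310) = 13200 J.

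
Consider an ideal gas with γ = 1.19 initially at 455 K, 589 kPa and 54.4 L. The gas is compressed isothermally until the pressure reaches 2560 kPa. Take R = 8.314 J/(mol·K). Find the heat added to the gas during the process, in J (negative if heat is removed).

n = P₁V₁/(RT₁) = 589×54.4/(8.314×455) = 8.47 mol.
Isothermal: T stays 455 K; PV = const ⇒ V₂ = 12.5 L, P₂ = 2560 kPa.
ΔU = 0 (ideal gas, T constant).
W = nRT ln(V₂/V₁) = 8.47×8.314×455×ln(0.230) = -47100 J.
Q = ΔU + W = -47100 J.

-47100 J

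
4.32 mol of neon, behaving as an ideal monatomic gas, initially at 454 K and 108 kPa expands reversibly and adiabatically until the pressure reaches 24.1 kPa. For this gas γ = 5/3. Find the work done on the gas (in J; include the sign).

V₁ = nRT₁/P₁ = 4.32×8.314×454/108 = 151 L.
Adiabatic: T₂/T₁ = (P₂/P₁)^((γ−1)/γ) ⇒ T₂ = 454×(0.223)^0.400 = 249 K; V₂ = 371 L.
ΔU = nCvΔT = 4.32×12.5×(249−454) = -11000 J.
Q = 0 for an adiabatic process, so W = −ΔU = 11000 J.
Work done on the gas = −W_by = -11000 J.

-11000 J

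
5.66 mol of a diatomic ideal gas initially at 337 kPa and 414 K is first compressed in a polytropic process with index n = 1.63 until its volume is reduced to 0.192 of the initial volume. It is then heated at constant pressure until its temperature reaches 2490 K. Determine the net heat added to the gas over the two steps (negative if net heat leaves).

V₁ = nRT₁/P₁ = 5.66×8.314×414/337 = 57.8 L.
Step 1 — Polytropic n=1.63: T₂ = T₁(V₁/V₂)^(n−1) = 414×(5.21)^0.63 = 1170 K; P₂ = P₁(V₁/V₂)^n = 4960 kPa.
W = (P₁V₁−P₂V₂)/(n−1) = (337×57.8−4960×11.1)/0.63 = -56500 J.
ΔU = nCvΔT = 5.66×20.8×(1170−414) = 89000 J.
Q = ΔU + W = 32500 J.
State after step 1: P = 4960 kPa, V = 11.1 L, T = 1170 K.
Step 2 — Isobaric: P stays 4960 kPa; V/T = const ⇒ T₂ = 2490 K, V₂ = 23.6 L.
W = PΔV = 4960×(23.6−11.1) kPa·L = 62100 J.
ΔU = nCvΔT = 5.66×20.8×(2490−1170) = 155000 J.
Q = ΔU + W = nCpΔT = 217000 J.
Net over both steps: W = 5540 J, Q = 250000 J, ΔU = 244000 J.

250000 J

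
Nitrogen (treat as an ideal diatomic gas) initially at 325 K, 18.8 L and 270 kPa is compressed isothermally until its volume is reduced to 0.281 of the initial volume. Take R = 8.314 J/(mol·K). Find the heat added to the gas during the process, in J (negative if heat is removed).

-6440 J

n = P₁V₁/(RT₁) = 270×18.8/(8.314×325) = 1.88 mol.
Isothermal: T stays 325 K; PV = const ⇒ V₂ = 5.28 L, P₂ = 961 kPa.
ΔU = 0 (ideal gas, T constant).
W = nRT ln(V₂/V₁) = 1.88×8.314×325×ln(0.281) = -6440 J.
Q = ΔU + W = -6440 J.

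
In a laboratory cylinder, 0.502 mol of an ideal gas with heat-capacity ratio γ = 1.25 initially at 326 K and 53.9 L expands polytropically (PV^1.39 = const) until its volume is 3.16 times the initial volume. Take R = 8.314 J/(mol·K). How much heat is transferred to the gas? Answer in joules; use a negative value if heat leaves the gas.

-706 J

P₁ = nRT₁/V₁ = 0.502×8.314×326/53.9 = 25.2 kPa.
Polytropic n=1.39: T₂ = T₁(V₁/V₂)^(n−1) = 326×(0.316)^0.39 = 208 K; P₂ = P₁(V₁/V₂)^n = 5.10 kPa.
W = (P₁V₁−P₂V₂)/(n−1) = (25.2×53.9−5.10×170)/0.39 = 1260 J.
ΔU = nCvΔT = 0.502×33.3×(208−326) = -1970 J.
Q = ΔU + W = -706 J.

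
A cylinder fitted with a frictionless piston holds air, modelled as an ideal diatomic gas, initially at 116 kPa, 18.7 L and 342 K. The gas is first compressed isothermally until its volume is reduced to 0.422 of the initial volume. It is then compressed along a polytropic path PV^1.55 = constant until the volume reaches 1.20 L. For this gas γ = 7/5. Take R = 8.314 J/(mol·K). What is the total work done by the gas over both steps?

n = P₁V₁/(RT₁) = 116×18.7/(8.314×342) = 0.763 mol.
Step 1 — Isothermal: T stays 342 K; PV = const ⇒ V₂ = 7.89 L, P₂ = 275 kPa.
ΔU = 0 (ideal gas, T constant).
W = nRT ln(V₂/V₁) = 0.763×8.314×342×ln(0.422) = -1870 J.
Q = ΔU + W = -1870 J.
State after step 1: P = 275 kPa, V = 7.89 L, T = 342 K.
Step 2 — Polytropic n=1.55: T₂ = T₁(V₁/V₂)^(n−1) = 342×(6.58)^0.55 = 964 K; P₂ = P₁(V₁/V₂)^n = 5090 kPa.
W = (P₁V₁−P₂V₂)/(n−1) = (275×7.89−5090×1.20)/0.55 = -7170 J.
ΔU = nCvΔT = 0.763×20.8×(964−342) = 9860 J.
Q = ΔU + W = 2690 J.
Net over both steps: W = -9040 J, Q = 817 J, ΔU = 9860 J.

-9040 J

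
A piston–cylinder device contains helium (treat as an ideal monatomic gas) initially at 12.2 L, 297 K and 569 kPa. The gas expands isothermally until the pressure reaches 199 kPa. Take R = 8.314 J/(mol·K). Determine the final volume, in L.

34.9 L

Isothermal: T stays 297 K; PV = const ⇒ V₂ = 34.9 L, P₂ = 199 kPa.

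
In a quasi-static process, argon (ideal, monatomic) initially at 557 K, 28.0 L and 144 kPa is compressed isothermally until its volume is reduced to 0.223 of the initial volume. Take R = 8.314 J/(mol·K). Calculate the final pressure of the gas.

Isothermal: T stays 557 K; PV = const ⇒ V₂ = 6.24 L, P₂ = 646 kPa.

646 kPa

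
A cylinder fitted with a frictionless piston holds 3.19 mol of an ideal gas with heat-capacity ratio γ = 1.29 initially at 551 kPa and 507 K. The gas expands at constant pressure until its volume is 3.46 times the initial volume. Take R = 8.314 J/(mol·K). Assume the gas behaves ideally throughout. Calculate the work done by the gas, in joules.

V₁ = nRT₁/P₁ = 3.19×8.314×507/551 = 24.4 L.
Isobaric: P stays 551 kPa; V/T = const ⇒ T₂ = 1750 K, V₂ = 84.4 L.
W = PΔV = 551×(84.4−24.4) kPa·L = 33100 J.

33100 J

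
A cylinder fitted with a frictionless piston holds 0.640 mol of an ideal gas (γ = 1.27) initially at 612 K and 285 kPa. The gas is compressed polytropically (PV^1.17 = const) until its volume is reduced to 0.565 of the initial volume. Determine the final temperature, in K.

674 K

V₁ = nRT₁/P₁ = 0.640×8.314×612/285 = 11.4 L.
Polytropic n=1.17: T₂ = T₁(V₁/V₂)^(n−1) = 612×(1.77)^0.17 = 674 K; P₂ = P₁(V₁/V₂)^n = 556 kPa.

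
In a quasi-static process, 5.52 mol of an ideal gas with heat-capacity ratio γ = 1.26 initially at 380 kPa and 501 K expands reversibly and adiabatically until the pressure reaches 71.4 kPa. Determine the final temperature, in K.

V₁ = nRT₁/P₁ = 5.52×8.314×501/380 = 60.5 L.
Adiabatic: T₂/T₁ = (P₂/P₁)^((γ−1)/γ) ⇒ T₂ = 501×(0.188)^0.206 = 355 K; V₂ = 228 L.

355 K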